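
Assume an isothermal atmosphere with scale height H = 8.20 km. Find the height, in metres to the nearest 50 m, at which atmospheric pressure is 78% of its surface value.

z ≈ 2050 m

Set P/P₀ = exp(−z/H) = 0.78, so z = −H ln(0.78).
−ln(0.78) = 0.24846; z = 8200.0 × 0.24846 = 2037.4 m.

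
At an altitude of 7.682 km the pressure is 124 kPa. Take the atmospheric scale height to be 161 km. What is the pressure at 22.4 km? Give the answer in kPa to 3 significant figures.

P ≈ 113 kPa

Between two levels, P₂ = P₁ exp(−Δz/H) with Δz = z₂ − z₁.
Δz = 22400 − 7682.0 = 14718 m; Δz/H = 14718/161000 = 0.091416.
P₂ = 124 × exp(−0.091416) = 124 × 0.91264 = 113.17 kPa.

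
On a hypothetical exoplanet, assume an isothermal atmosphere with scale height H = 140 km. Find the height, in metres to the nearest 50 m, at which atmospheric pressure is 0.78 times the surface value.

Set P/P₀ = exp(−z/H) = 0.78, so z = −H ln(0.78).
−ln(0.78) = 0.24846; z = 140000 × 0.24846 = 34784 m.

z ≈ 34800 m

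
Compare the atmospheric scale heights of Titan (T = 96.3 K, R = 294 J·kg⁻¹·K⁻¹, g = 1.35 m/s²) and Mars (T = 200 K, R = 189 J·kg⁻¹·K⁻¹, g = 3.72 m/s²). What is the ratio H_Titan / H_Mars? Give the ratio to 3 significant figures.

H_Titan/H_Mars ≈ 2.06

H = RT/g for each body.
H_Titan = 294 × 96.3 / 1.35 = 20972 m.
H_Mars = 189 × 200 / 3.72 = 10161 m.
H_Titan/H_Mars = 20972/10161 = 2.0640.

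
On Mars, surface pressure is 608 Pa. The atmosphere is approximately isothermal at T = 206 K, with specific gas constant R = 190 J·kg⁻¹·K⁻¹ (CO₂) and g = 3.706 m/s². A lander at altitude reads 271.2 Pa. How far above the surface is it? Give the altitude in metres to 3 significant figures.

z ≈ 8530 m

Scale height: H = RT/g = 190 × 206 / 3.706 = 10561 m.
Invert the barometric formula: z = H ln(P₀/P).
P₀/P = 608/271.2 = 2.2419; ln(2.2419) = 0.80732.
z = 10561 × 0.80732 = 8526.1 m.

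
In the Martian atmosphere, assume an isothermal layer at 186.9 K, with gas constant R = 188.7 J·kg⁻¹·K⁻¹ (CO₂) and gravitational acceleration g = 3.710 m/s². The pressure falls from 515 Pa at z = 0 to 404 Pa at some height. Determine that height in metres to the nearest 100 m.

z ≈ 2300 m

Scale height: H = RT/g = 188.7 × 186.9 / 3.710 = 9506.2 m.
Invert the barometric formula: z = H ln(P₀/P).
P₀/P = 515/404 = 1.2748; ln(1.2748) = 0.24279.
z = 9506.2 × 0.24279 = 2308.0 m.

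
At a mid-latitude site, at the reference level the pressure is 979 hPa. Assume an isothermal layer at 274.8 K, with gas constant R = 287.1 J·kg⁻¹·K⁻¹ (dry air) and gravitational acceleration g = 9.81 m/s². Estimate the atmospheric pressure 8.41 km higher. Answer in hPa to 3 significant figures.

Scale height: H = RT/g = 287.1 × 274.8 / 9.81 = 8042.3 m.
Barometric formula: P = P₀ exp(−z/H).
z/H = 8410.0/8042.3 = 1.0457; exp(−1.0457) = 0.35145.
P = 979 × 0.35145 = 344.07 hPa.

P ≈ 344 hPa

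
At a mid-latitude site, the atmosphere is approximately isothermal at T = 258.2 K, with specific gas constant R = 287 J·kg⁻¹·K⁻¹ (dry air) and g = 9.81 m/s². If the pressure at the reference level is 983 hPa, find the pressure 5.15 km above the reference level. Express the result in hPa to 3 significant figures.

P ≈ 497 hPa

Scale height: H = RT/g = 287 × 258.2 / 9.81 = 7553.9 m.
Barometric formula: P = P₀ exp(−z/H).
z/H = 5150.0/7553.9 = 0.68177; exp(−0.68177) = 0.50572.
P = 983 × 0.50572 = 497.12 hPa.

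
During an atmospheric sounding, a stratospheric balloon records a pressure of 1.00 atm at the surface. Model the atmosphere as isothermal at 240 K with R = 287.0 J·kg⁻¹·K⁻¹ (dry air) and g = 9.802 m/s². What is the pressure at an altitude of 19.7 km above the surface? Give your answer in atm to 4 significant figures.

Scale height: H = RT/g = 287.0 × 240 / 9.802 = 7027.1 m.
Barometric formula: P = P₀ exp(−z/H).
z/H = 19700/7027.1 = 2.8034; exp(−2.8034) = 0.060604.
P = 1.00 × 0.060604 = 0.060604 atm.

P ≈ 0.06060 atm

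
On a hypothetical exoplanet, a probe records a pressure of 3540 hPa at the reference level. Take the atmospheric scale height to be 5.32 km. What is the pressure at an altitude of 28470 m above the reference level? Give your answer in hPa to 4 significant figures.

P ≈ 16.78 hPa

Barometric formula: P = P₀ exp(−z/H).
z/H = 28470/5320.0 = 5.3515; exp(−5.3515) = 0.0047410.
P = 3540 × 0.0047410 = 16.783 hPa.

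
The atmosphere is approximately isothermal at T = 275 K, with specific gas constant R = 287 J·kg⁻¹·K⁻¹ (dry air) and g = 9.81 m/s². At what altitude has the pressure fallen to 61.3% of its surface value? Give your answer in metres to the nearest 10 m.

z ≈ 3940 m

Scale height: H = RT/g = 287 × 275 / 9.81 = 8045.4 m.
Set P/P₀ = exp(−z/H) = 0.613, so z = −H ln(0.613).
−ln(0.613) = 0.48939; z = 8045.4 × 0.48939 = 3937.3 m.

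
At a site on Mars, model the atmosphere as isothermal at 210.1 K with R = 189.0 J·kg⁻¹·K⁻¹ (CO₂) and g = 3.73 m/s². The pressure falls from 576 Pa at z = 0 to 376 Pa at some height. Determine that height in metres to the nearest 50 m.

z ≈ 4550 m

Scale height: H = RT/g = 189.0 × 210.1 / 3.73 = 10646 m.
Invert the barometric formula: z = H ln(P₀/P).
P₀/P = 576/376 = 1.5319; ln(1.5319) = 0.42651.
z = 10646 × 0.42651 = 4540.6 m.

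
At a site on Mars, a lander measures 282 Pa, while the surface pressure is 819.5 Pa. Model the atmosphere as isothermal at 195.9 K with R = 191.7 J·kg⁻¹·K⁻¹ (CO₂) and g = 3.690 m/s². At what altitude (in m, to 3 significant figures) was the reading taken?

Scale height: H = RT/g = 191.7 × 195.9 / 3.690 = 10177 m.
Invert the barometric formula: z = H ln(P₀/P).
P₀/P = 819.5/282 = 2.9060; ln(2.9060) = 1.0668.
z = 10177 × 1.0668 = 10857 m.

z ≈ 10900 m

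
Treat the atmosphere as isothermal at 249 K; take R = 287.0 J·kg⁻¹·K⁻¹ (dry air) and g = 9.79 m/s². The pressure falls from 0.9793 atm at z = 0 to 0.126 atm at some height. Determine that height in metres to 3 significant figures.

z ≈ 15000 m

Scale height: H = RT/g = 287.0 × 249 / 9.79 = 7299.6 m.
Invert the barometric formula: z = H ln(P₀/P).
P₀/P = 0.9793/0.126 = 7.7722; ln(7.7722) = 2.0506.
z = 7299.6 × 2.0506 = 14969 m.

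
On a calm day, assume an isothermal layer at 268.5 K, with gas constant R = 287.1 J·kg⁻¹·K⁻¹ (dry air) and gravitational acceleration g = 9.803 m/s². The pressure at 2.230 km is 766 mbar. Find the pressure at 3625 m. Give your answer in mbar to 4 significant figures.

Scale height: H = RT/g = 287.1 × 268.5 / 9.803 = 7863.5 m.
Between two levels, P₂ = P₁ exp(−Δz/H) with Δz = z₂ − z₁.
Δz = 3625.0 − 2230.0 = 1395.0 m; Δz/H = 1395.0/7863.5 = 0.17740.
P₂ = 766 × exp(−0.17740) = 766 × 0.83744 = 641.48 mbar.

P ≈ 641.5 mbar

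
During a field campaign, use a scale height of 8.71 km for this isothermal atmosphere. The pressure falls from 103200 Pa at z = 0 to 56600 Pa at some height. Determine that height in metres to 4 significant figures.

Invert the barometric formula: z = H ln(P₀/P).
P₀/P = 103200/56600 = 1.8233; ln(1.8233) = 0.60065.
z = 8710.0 × 0.60065 = 5231.7 m.

z ≈ 5232 m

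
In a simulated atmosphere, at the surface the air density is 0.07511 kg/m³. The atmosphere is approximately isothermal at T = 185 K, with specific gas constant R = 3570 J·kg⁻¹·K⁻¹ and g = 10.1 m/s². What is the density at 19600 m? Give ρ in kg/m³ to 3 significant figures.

ρ ≈ 0.0557 kg/m³

Scale height: H = RT/g = 3570 × 185 / 10.1 = 65391 m.
In an isothermal atmosphere, density decays like pressure: ρ = ρ₀ exp(−z/H).
z/H = 19600/65391 = 0.29974; exp(−0.29974) = 0.74101.
ρ = 0.07511 × 0.74101 = 0.055657 kg/m³.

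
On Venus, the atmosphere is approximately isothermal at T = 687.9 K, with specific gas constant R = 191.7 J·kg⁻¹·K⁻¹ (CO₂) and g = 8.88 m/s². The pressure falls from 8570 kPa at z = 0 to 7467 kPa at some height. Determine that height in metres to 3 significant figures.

z ≈ 2050 m

Scale height: H = RT/g = 191.7 × 687.9 / 8.88 = 14850 m.
Invert the barometric formula: z = H ln(P₀/P).
P₀/P = 8570/7467 = 1.1477; ln(1.1477) = 0.13776.
z = 14850 × 0.13776 = 2045.7 m.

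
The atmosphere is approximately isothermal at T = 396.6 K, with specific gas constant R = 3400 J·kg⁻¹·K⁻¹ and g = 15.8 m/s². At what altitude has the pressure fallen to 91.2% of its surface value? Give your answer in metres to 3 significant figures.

z ≈ 7860 m

Scale height: H = RT/g = 3400 × 396.6 / 15.8 = 85344 m.
Set P/P₀ = exp(−z/H) = 0.912, so z = −H ln(0.912).
−ln(0.912) = 0.092115; z = 85344 × 0.092115 = 7861.5 m.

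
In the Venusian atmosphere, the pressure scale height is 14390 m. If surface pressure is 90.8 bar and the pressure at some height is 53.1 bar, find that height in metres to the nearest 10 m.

z ≈ 7720 m

Invert the barometric formula: z = H ln(P₀/P).
P₀/P = 90.8/53.1 = 1.7100; ln(1.7100) = 0.53649.
z = 14390 × 0.53649 = 7720.1 m.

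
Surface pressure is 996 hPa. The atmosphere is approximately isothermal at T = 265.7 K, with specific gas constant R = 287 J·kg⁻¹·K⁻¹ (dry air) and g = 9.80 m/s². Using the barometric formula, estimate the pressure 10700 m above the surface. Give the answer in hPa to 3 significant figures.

Scale height: H = RT/g = 287 × 265.7 / 9.80 = 7781.2 m.
Barometric formula: P = P₀ exp(−z/H).
z/H = 10700/7781.2 = 1.3751; exp(−1.3751) = 0.25281.
P = 996 × 0.25281 = 251.80 hPa.

P ≈ 252 hPa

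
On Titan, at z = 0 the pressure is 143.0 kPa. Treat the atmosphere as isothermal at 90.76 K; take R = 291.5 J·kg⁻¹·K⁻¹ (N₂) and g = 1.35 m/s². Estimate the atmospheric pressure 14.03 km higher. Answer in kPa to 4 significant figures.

Scale height: H = RT/g = 291.5 × 90.76 / 1.35 = 19597 m.
Barometric formula: P = P₀ exp(−z/H).
z/H = 14030/19597 = 0.71593; exp(−0.71593) = 0.48874.
P = 143.0 × 0.48874 = 69.890 kPa.

P ≈ 69.89 kPa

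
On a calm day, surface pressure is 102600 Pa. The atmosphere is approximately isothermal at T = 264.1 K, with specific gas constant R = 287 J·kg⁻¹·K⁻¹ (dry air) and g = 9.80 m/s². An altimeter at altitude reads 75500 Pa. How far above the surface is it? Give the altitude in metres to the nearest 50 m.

z ≈ 2350 m

Scale height: H = RT/g = 287 × 264.1 / 9.80 = 7734.4 m.
Invert the barometric formula: z = H ln(P₀/P).
P₀/P = 102600/75500 = 1.3589; ln(1.3589) = 0.30668.
z = 7734.4 × 0.30668 = 2372.0 m.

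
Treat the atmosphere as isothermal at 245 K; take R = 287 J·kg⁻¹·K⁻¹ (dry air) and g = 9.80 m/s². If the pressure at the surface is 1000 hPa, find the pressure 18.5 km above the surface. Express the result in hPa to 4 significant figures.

Scale height: H = RT/g = 287 × 245 / 9.80 = 7175.0 m.
Barometric formula: P = P₀ exp(−z/H).
z/H = 18500/7175.0 = 2.5784; exp(−2.5784) = 0.075895.
P = 1000 × 0.075895 = 75.895 hPa.

P ≈ 75.90 hPa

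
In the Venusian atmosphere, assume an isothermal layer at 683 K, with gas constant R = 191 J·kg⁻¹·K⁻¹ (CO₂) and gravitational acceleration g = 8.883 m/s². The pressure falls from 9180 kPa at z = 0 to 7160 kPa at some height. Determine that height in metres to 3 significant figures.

Scale height: H = RT/g = 191 × 683 / 8.883 = 14686 m.
Invert the barometric formula: z = H ln(P₀/P).
P₀/P = 9180/7160 = 1.2821; ln(1.2821) = 0.24850.
z = 14686 × 0.24850 = 3649.5 m.

z ≈ 3650 m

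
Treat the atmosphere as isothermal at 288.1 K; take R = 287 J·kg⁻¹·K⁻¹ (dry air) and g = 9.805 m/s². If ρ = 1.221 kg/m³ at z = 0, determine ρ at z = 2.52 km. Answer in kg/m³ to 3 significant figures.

ρ ≈ 0.906 kg/m³

Scale height: H = RT/g = 287 × 288.1 / 9.805 = 8432.9 m.
In an isothermal atmosphere, density decays like pressure: ρ = ρ₀ exp(−z/H).
z/H = 2520.0/8432.9 = 0.29883; exp(−0.29883) = 0.74169.
ρ = 1.221 × 0.74169 = 0.90560 kg/m³.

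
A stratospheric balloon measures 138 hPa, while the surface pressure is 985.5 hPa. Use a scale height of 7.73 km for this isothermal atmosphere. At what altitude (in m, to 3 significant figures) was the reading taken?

Invert the barometric formula: z = H ln(P₀/P).
P₀/P = 985.5/138 = 7.1413; ln(7.1413) = 1.9659.
z = 7730.0 × 1.9659 = 15196 m.

z ≈ 15200 m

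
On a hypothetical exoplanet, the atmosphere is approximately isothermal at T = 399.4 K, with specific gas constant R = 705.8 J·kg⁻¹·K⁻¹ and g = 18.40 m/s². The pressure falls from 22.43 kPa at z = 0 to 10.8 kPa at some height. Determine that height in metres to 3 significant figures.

z ≈ 11200 m

Scale height: H = RT/g = 705.8 × 399.4 / 18.40 = 15320 m.
Invert the barometric formula: z = H ln(P₀/P).
P₀/P = 22.43/10.8 = 2.0769; ln(2.0769) = 0.73088.
z = 15320 × 0.73088 = 11197 m.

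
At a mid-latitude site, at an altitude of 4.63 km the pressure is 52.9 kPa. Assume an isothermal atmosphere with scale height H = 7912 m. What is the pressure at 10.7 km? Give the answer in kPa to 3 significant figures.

P ≈ 24.6 kPa

Between two levels, P₂ = P₁ exp(−Δz/H) with Δz = z₂ − z₁.
Δz = 10700 − 4630.0 = 6070.0 m; Δz/H = 6070.0/7912.0 = 0.76719.
P₂ = 52.9 × exp(−0.76719) = 52.9 × 0.46432 = 24.563 kPa.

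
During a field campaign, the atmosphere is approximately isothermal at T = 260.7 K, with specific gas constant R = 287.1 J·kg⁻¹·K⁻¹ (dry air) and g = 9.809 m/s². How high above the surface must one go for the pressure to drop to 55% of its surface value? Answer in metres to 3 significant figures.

Scale height: H = RT/g = 287.1 × 260.7 / 9.809 = 7630.4 m.
Set P/P₀ = exp(−z/H) = 0.55, so z = −H ln(0.55).
−ln(0.55) = 0.59784; z = 7630.4 × 0.59784 = 4561.8 m.

z ≈ 4560 m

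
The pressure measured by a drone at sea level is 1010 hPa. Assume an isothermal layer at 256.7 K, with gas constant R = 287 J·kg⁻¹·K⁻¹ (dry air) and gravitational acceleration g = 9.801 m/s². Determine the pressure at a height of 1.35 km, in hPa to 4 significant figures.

Scale height: H = RT/g = 287 × 256.7 / 9.801 = 7516.9 m.
Barometric formula: P = P₀ exp(−z/H).
z/H = 1350.0/7516.9 = 0.17960; exp(−0.17960) = 0.83560.
P = 1010 × 0.83560 = 843.96 hPa.

P ≈ 844.0 hPa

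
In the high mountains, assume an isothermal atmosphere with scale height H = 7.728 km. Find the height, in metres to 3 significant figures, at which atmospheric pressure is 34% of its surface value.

Set P/P₀ = exp(−z/H) = 0.34, so z = −H ln(0.34).
−ln(0.34) = 1.0788; z = 7728.0 × 1.0788 = 8337.0 m.

z ≈ 8340 m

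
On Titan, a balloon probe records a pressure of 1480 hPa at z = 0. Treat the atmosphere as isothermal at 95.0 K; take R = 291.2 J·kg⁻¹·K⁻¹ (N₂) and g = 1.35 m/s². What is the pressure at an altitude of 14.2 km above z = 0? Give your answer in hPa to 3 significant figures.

Scale height: H = RT/g = 291.2 × 95.0 / 1.35 = 20492 m.
Barometric formula: P = P₀ exp(−z/H).
z/H = 14200/20492 = 0.69295; exp(−0.69295) = 0.50010.
P = 1480 × 0.50010 = 740.15 hPa.

P ≈ 740 hPa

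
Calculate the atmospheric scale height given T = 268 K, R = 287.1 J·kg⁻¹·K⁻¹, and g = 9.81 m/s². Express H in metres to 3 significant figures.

H ≈ 7840 m

The scale height of an isothermal atmosphere is H = RT/g.
H = 287.1 × 268 / 9.81 = 76943/9.81 = 7843.3 m.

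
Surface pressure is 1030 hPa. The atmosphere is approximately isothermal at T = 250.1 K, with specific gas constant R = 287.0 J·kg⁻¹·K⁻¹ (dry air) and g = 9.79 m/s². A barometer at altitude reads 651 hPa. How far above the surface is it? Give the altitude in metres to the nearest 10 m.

z ≈ 3360 m

Scale height: H = RT/g = 287.0 × 250.1 / 9.79 = 7331.8 m.
Invert the barometric formula: z = H ln(P₀/P).
P₀/P = 1030/651 = 1.5822; ln(1.5822) = 0.45882.
z = 7331.8 × 0.45882 = 3364.0 m.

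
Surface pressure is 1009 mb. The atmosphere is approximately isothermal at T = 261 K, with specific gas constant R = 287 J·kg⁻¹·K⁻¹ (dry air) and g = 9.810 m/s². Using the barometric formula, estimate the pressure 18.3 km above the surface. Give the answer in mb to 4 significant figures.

Scale height: H = RT/g = 287 × 261 / 9.810 = 7635.8 m.
Barometric formula: P = P₀ exp(−z/H).
z/H = 18300/7635.8 = 2.3966; exp(−2.3966) = 0.091027.
P = 1009 × 0.091027 = 91.846 mb.

P ≈ 91.85 mb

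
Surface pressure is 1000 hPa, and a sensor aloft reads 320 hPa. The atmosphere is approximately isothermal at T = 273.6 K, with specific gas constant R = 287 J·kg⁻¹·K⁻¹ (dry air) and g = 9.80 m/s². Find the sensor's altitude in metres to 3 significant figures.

Scale height: H = RT/g = 287 × 273.6 / 9.80 = 8012.6 m.
Invert the barometric formula: z = H ln(P₀/P).
P₀/P = 1000/320 = 3.1250; ln(3.1250) = 1.1394.
z = 8012.6 × 1.1394 = 9129.6 m.

z ≈ 9130 m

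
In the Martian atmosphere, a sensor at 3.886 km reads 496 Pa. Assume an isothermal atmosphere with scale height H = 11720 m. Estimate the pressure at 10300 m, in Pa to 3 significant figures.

Between two levels, P₂ = P₁ exp(−Δz/H) with Δz = z₂ − z₁.
Δz = 10300 − 3886.0 = 6414.0 m; Δz/H = 6414.0/11720 = 0.54727.
P₂ = 496 × exp(−0.54727) = 496 × 0.57853 = 286.95 Pa.

P ≈ 287 Pa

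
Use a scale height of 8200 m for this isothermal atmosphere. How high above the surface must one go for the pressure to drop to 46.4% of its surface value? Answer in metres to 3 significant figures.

z ≈ 6300 m

Set P/P₀ = exp(−z/H) = 0.464, so z = −H ln(0.464).
−ln(0.464) = 0.76787; z = 8200.0 × 0.76787 = 6296.5 m.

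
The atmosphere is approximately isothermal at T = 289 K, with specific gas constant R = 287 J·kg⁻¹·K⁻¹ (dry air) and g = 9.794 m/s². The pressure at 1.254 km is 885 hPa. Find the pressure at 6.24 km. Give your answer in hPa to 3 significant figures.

Scale height: H = RT/g = 287 × 289 / 9.794 = 8468.8 m.
Between two levels, P₂ = P₁ exp(−Δz/H) with Δz = z₂ − z₁.
Δz = 6240.0 − 1254.0 = 4986.0 m; Δz/H = 4986.0/8468.8 = 0.58875.
P₂ = 885 × exp(−0.58875) = 885 × 0.55502 = 491.19 hPa.

P ≈ 491 hPa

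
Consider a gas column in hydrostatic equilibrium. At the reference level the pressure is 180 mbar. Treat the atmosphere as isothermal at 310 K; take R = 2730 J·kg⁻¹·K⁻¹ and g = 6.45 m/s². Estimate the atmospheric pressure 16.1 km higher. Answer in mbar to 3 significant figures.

Scale height: H = RT/g = 2730 × 310 / 6.45 = 131210 m.
Barometric formula: P = P₀ exp(−z/H).
z/H = 16100/131210 = 0.12270; exp(−0.12270) = 0.88453.
P = 180 × 0.88453 = 159.22 mbar.

P ≈ 159 mbar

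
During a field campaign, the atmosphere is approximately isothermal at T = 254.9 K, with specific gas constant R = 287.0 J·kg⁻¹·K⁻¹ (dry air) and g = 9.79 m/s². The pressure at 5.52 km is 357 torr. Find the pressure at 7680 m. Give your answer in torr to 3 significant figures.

P ≈ 267 torr

Scale height: H = RT/g = 287.0 × 254.9 / 9.79 = 7472.6 m.
Between two levels, P₂ = P₁ exp(−Δz/H) with Δz = z₂ − z₁.
Δz = 7680.0 − 5520.0 = 2160.0 m; Δz/H = 2160.0/7472.6 = 0.28906.
P₂ = 357 × exp(−0.28906) = 357 × 0.74897 = 267.38 torr.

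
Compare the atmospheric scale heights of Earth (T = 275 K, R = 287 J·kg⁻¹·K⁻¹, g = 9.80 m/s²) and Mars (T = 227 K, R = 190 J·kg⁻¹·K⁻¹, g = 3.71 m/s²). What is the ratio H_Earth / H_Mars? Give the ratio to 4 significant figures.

H = RT/g for each body.
H_Earth = 287 × 275 / 9.80 = 8053.6 m.
H_Mars = 190 × 227 / 3.71 = 11625 m.
H_Earth/H_Mars = 8053.6/11625 = 0.69278.

H_Earth/H_Mars ≈ 0.6928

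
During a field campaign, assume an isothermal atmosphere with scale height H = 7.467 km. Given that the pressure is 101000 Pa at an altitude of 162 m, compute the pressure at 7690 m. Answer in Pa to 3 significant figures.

P ≈ 36900 Pa

Between two levels, P₂ = P₁ exp(−Δz/H) with Δz = z₂ − z₁.
Δz = 7690.0 − 162.00 = 7528.0 m; Δz/H = 7528.0/7467.0 = 1.0082.
P₂ = 101000 × exp(−1.0082) = 101000 × 0.36488 = 36853 Pa.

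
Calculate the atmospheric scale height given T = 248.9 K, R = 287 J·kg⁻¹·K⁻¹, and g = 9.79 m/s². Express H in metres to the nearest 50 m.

H ≈ 7300 m

The scale height of an isothermal atmosphere is H = RT/g.
H = 287 × 248.9 / 9.79 = 71434/9.79 = 7296.6 m.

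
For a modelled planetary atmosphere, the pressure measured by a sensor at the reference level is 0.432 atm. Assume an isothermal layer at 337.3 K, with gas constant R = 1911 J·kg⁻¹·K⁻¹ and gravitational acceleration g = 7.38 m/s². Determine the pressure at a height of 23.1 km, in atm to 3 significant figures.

Scale height: H = RT/g = 1911 × 337.3 / 7.38 = 87342 m.
Barometric formula: P = P₀ exp(−z/H).
z/H = 23100/87342 = 0.26448; exp(−0.26448) = 0.76761.
P = 0.432 × 0.76761 = 0.33161 atm.

P ≈ 0.332 atm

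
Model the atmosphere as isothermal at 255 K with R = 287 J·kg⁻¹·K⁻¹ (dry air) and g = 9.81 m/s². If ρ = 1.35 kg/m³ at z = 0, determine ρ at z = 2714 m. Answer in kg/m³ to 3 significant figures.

Scale height: H = RT/g = 287 × 255 / 9.81 = 7460.2 m.
In an isothermal atmosphere, density decays like pressure: ρ = ρ₀ exp(−z/H).
z/H = 2714.0/7460.2 = 0.36380; exp(−0.36380) = 0.69503.
ρ = 1.35 × 0.69503 = 0.93829 kg/m³.

ρ ≈ 0.938 kg/m³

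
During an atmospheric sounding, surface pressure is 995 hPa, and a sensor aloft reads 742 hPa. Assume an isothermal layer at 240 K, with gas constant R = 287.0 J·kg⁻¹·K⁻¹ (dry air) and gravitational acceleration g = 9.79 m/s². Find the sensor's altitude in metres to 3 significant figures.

Scale height: H = RT/g = 287.0 × 240 / 9.79 = 7035.8 m.
Invert the barometric formula: z = H ln(P₀/P).
P₀/P = 995/742 = 1.3410; ln(1.3410) = 0.29342.
z = 7035.8 × 0.29342 = 2064.4 m.

z ≈ 2060 m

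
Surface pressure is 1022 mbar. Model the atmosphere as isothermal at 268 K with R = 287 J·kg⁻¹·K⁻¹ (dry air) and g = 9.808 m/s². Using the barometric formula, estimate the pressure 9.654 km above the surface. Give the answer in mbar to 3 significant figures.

P ≈ 298 mbar

Scale height: H = RT/g = 287 × 268 / 9.808 = 7842.2 m.
Barometric formula: P = P₀ exp(−z/H).
z/H = 9654.0/7842.2 = 1.2310; exp(−1.2310) = 0.29200.
P = 1022 × 0.29200 = 298.42 mbar.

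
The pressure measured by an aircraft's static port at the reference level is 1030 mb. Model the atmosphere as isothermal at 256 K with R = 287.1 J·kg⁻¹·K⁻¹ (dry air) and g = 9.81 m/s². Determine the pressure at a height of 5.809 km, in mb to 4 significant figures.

P ≈ 474.4 mb

Scale height: H = RT/g = 287.1 × 256 / 9.81 = 7492.1 m.
Barometric formula: P = P₀ exp(−z/H).
z/H = 5809.0/7492.1 = 0.77535; exp(−0.77535) = 0.46054.
P = 1030 × 0.46054 = 474.36 mb.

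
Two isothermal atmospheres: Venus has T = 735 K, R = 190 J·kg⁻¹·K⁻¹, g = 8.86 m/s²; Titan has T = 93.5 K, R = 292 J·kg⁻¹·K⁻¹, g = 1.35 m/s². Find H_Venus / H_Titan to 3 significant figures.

H = RT/g for each body.
H_Venus = 190 × 735 / 8.86 = 15762 m.
H_Titan = 292 × 93.5 / 1.35 = 20224 m.
H_Venus/H_Titan = 15762/20224 = 0.77937.

H_Venus/H_Titan ≈ 0.779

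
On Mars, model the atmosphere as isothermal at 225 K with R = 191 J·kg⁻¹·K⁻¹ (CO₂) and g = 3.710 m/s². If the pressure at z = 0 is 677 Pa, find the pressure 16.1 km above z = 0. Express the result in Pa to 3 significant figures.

P ≈ 169 Pa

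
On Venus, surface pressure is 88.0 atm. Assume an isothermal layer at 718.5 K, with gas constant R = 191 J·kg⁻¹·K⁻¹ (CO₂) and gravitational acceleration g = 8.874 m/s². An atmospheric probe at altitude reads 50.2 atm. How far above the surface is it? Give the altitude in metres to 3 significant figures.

z ≈ 8680 m

Scale height: H = RT/g = 191 × 718.5 / 8.874 = 15465 m.
Invert the barometric formula: z = H ln(P₀/P).
P₀/P = 88.0/50.2 = 1.7530; ln(1.7530) = 0.56133.
z = 15465 × 0.56133 = 8681.0 m.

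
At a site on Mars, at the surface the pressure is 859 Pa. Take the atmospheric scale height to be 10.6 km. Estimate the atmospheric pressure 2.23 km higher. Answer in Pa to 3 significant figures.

P ≈ 696 Pa

Barometric formula: P = P₀ exp(−z/H).
z/H = 2230.0/10600 = 0.21038; exp(−0.21038) = 0.81028.
P = 859 × 0.81028 = 696.03 Pa.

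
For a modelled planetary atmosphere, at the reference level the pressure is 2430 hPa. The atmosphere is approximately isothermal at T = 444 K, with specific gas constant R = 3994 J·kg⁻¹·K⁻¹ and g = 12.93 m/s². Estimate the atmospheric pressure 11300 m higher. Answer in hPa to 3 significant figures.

P ≈ 2240 hPa

Scale height: H = RT/g = 3994 × 444 / 12.93 = 137150 m.
Barometric formula: P = P₀ exp(−z/H).
z/H = 11300/137150 = 0.082392; exp(−0.082392) = 0.92091.
P = 2430 × 0.92091 = 2237.8 hPa.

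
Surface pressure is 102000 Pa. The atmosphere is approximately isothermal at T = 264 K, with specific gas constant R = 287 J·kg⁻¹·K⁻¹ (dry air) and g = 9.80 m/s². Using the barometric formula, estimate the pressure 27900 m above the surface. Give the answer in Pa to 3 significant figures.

Scale height: H = RT/g = 287 × 264 / 9.80 = 7731.4 m.
Barometric formula: P = P₀ exp(−z/H).
z/H = 27900/7731.4 = 3.6087; exp(−3.6087) = 0.027087.
P = 102000 × 0.027087 = 2762.9 Pa.

P ≈ 2760 Pa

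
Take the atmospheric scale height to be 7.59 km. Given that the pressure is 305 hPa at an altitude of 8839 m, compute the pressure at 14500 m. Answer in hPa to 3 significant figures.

P ≈ 145 hPa

Between two levels, P₂ = P₁ exp(−Δz/H) with Δz = z₂ − z₁.
Δz = 14500 − 8839.0 = 5661.0 m; Δz/H = 5661.0/7590.0 = 0.74585.
P₂ = 305 × exp(−0.74585) = 305 × 0.47433 = 144.67 hPa.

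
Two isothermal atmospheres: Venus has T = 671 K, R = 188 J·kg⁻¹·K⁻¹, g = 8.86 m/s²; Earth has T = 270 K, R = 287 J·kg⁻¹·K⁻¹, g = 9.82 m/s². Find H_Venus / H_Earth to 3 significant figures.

H_Venus/H_Earth ≈ 1.80

H = RT/g for each body.
H_Venus = 188 × 671 / 8.86 = 14238 m.
H_Earth = 287 × 270 / 9.82 = 7891.0 m.
H_Venus/H_Earth = 14238/7891.0 = 1.8043.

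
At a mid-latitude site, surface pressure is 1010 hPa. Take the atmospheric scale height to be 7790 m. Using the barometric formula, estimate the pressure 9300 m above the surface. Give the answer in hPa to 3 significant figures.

P ≈ 306 hPa

Barometric formula: P = P₀ exp(−z/H).
z/H = 9300.0/7790.0 = 1.1938; exp(−1.1938) = 0.30307.
P = 1010 × 0.30307 = 306.10 hPa.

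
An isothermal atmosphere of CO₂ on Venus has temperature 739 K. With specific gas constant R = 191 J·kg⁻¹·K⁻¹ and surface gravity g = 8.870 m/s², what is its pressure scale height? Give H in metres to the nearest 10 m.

H ≈ 15910 m

The scale height of an isothermal atmosphere is H = RT/g.
H = 191 × 739 / 8.870 = 141150/8.870 = 15913 m.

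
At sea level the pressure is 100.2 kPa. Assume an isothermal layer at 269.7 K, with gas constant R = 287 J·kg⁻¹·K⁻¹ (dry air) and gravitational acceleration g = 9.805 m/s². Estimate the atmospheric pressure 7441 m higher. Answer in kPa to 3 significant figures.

Scale height: H = RT/g = 287 × 269.7 / 9.805 = 7894.3 m.
Barometric formula: P = P₀ exp(−z/H).
z/H = 7441.0/7894.3 = 0.94258; exp(−0.94258) = 0.38962.
P = 100.2 × 0.38962 = 39.040 kPa.

P ≈ 39.0 kPa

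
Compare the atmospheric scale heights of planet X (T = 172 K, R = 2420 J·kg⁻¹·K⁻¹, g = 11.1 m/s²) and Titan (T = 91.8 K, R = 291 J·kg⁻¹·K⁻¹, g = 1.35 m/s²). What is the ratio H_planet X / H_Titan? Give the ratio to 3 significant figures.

H = RT/g for each body.
H_planet X = 2420 × 172 / 11.1 = 37499 m.
H_Titan = 291 × 91.8 / 1.35 = 19788 m.
H_planet X/H_Titan = 37499/19788 = 1.8950.

H_planet X/H_Titan ≈ 1.90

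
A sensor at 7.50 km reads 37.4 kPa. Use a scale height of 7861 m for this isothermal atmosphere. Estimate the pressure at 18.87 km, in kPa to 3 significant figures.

Between two levels, P₂ = P₁ exp(−Δz/H) with Δz = z₂ − z₁.
Δz = 18870 − 7500.0 = 11370 m; Δz/H = 11370/7861.0 = 1.4464.
P₂ = 37.4 × exp(−1.4464) = 37.4 × 0.23542 = 8.8047 kPa.

P ≈ 8.80 kPa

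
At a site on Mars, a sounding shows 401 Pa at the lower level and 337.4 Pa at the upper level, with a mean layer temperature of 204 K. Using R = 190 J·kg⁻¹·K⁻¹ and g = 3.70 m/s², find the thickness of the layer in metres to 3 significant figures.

Hypsometric equation: Δz = (R T̄/g) ln(P₁/P₂).
R T̄/g = 190 × 204 / 3.70 = 10476 m.
ln(401/337.4) = ln(1.1885) = 0.17269.
Δz = 10476 × 0.17269 = 1809.1 m.

Δz ≈ 1810 m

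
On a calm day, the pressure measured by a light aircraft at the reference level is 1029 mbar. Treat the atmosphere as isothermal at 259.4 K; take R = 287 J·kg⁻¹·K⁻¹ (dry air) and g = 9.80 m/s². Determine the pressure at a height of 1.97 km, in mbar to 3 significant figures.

P ≈ 794 mbar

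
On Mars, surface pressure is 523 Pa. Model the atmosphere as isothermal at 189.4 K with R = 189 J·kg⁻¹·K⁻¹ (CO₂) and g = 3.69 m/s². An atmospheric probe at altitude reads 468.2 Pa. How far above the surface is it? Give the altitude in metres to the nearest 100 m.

Scale height: H = RT/g = 189 × 189.4 / 3.69 = 9701.0 m.
Invert the barometric formula: z = H ln(P₀/P).
P₀/P = 523/468.2 = 1.1170; ln(1.1170) = 0.11065.
z = 9701.0 × 0.11065 = 1073.4 m.

z ≈ 1100 m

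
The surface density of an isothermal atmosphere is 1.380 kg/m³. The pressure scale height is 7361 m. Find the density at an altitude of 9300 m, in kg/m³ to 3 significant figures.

In an isothermal atmosphere, density decays like pressure: ρ = ρ₀ exp(−z/H).
z/H = 9300.0/7361.0 = 1.2634; exp(−1.2634) = 0.28269.
ρ = 1.380 × 0.28269 = 0.39011 kg/m³.

ρ ≈ 0.390 kg/m³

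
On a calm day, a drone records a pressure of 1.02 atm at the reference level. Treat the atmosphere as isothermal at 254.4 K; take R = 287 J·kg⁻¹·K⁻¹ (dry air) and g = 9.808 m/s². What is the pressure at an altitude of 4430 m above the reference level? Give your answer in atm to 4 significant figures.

P ≈ 0.5625 atm

Scale height: H = RT/g = 287 × 254.4 / 9.808 = 7444.2 m.
Barometric formula: P = P₀ exp(−z/H).
z/H = 4430.0/7444.2 = 0.59509; exp(−0.59509) = 0.55151.
P = 1.02 × 0.55151 = 0.56254 atm.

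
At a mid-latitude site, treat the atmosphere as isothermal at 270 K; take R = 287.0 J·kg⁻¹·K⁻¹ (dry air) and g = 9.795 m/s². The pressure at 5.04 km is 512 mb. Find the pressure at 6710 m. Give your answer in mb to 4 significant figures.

P ≈ 414.6 mb

Scale height: H = RT/g = 287.0 × 270 / 9.795 = 7911.2 m.
Between two levels, P₂ = P₁ exp(−Δz/H) with Δz = z₂ − z₁.
Δz = 6710.0 − 5040.0 = 1670.0 m; Δz/H = 1670.0/7911.2 = 0.21109.
P₂ = 512 × exp(−0.21109) = 512 × 0.80970 = 414.57 mb.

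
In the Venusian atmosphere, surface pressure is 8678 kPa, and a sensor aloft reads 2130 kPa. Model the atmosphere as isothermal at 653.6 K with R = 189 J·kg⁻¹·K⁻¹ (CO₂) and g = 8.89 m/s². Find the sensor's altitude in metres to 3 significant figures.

Scale height: H = RT/g = 189 × 653.6 / 8.89 = 13895 m.
Invert the barometric formula: z = H ln(P₀/P).
P₀/P = 8678/2130 = 4.0742; ln(4.0742) = 1.4047.
z = 13895 × 1.4047 = 19518 m.

z ≈ 19500 m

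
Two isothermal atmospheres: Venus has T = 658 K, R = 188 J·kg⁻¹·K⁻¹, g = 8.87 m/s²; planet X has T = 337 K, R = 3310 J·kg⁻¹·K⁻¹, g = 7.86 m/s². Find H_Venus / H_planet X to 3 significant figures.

H_Venus/H_planet X ≈ 0.0983

H = RT/g for each body.
H_Venus = 188 × 658 / 8.87 = 13946 m.
H_planet X = 3310 × 337 / 7.86 = 141920 m.
H_Venus/H_planet X = 13946/141920 = 0.098267.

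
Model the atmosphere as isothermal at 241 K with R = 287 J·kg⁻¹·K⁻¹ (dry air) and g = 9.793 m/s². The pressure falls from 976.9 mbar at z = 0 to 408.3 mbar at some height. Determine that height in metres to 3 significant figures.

z ≈ 6160 m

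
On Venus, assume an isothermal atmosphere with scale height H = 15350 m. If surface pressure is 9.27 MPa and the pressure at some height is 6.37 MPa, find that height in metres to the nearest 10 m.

Invert the barometric formula: z = H ln(P₀/P).
P₀/P = 9.27/6.37 = 1.4553; ln(1.4553) = 0.37521.
z = 15350 × 0.37521 = 5759.5 m.

z ≈ 5760 m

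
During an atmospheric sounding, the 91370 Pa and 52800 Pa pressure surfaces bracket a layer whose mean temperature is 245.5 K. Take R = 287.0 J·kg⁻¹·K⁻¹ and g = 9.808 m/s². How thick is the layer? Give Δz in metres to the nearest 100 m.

Hypsometric equation: Δz = (R T̄/g) ln(P₁/P₂).
R T̄/g = 287.0 × 245.5 / 9.808 = 7183.8 m.
ln(91370/52800) = ln(1.7305) = 0.54841.
Δz = 7183.8 × 0.54841 = 3939.7 m.

Δz ≈ 3900 m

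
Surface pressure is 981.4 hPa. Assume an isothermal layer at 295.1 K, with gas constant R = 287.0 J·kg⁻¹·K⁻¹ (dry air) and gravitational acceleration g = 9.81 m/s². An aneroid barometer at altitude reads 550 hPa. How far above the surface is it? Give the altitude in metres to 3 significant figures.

Scale height: H = RT/g = 287.0 × 295.1 / 9.81 = 8633.4 m.
Invert the barometric formula: z = H ln(P₀/P).
P₀/P = 981.4/550 = 1.7844; ln(1.7844) = 0.57908.
z = 8633.4 × 0.57908 = 4999.4 m.

z ≈ 5000 m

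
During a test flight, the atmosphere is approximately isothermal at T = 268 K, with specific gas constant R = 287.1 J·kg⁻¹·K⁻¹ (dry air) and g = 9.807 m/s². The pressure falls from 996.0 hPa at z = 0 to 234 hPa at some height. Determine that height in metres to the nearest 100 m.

z ≈ 11400 m

Scale height: H = RT/g = 287.1 × 268 / 9.807 = 7845.7 m.
Invert the barometric formula: z = H ln(P₀/P).
P₀/P = 996.0/234 = 4.2564; ln(4.2564) = 1.4484.
z = 7845.7 × 1.4484 = 11364 m.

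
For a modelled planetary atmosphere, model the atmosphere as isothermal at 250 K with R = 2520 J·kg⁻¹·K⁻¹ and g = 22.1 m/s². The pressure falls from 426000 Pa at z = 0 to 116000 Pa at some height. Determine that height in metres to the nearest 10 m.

z ≈ 37080 m

Scale height: H = RT/g = 2520 × 250 / 22.1 = 28507 m.
Invert the barometric formula: z = H ln(P₀/P).
P₀/P = 426000/116000 = 3.6724; ln(3.6724) = 1.3008.
z = 28507 × 1.3008 = 37082 m.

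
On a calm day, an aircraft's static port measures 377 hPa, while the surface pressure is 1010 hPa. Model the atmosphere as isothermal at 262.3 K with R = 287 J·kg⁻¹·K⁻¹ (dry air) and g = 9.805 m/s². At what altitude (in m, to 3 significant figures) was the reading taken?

Scale height: H = RT/g = 287 × 262.3 / 9.805 = 7677.7 m.
Invert the barometric formula: z = H ln(P₀/P).
P₀/P = 1010/377 = 2.6790; ln(2.6790) = 0.98544.
z = 7677.7 × 0.98544 = 7565.9 m.

z ≈ 7570 m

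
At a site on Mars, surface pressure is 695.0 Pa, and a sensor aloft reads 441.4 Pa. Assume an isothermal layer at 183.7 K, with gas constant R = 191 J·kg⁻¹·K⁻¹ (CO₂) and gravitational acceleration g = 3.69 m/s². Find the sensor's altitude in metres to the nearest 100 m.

z ≈ 4300 m

Scale height: H = RT/g = 191 × 183.7 / 3.69 = 9508.6 m.
Invert the barometric formula: z = H ln(P₀/P).
P₀/P = 695.0/441.4 = 1.5745; ln(1.5745) = 0.45394.
z = 9508.6 × 0.45394 = 4316.3 m.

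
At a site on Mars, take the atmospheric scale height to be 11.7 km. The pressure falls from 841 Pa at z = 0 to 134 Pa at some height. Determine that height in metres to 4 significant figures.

Invert the barometric formula: z = H ln(P₀/P).
P₀/P = 841/134 = 6.2761; ln(6.2761) = 1.8367.
z = 11700 × 1.8367 = 21489 m.

z ≈ 21490 m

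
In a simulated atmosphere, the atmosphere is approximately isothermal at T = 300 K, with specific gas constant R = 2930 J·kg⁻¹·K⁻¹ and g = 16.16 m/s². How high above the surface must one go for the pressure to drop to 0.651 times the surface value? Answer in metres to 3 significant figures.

Scale height: H = RT/g = 2930 × 300 / 16.16 = 54394 m.
Set P/P₀ = exp(−z/H) = 0.651, so z = −H ln(0.651).
−ln(0.651) = 0.42925; z = 54394 × 0.42925 = 23349 m.

z ≈ 23300 m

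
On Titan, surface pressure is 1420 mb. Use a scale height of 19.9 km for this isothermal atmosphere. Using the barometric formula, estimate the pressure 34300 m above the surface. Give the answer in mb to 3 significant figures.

Barometric formula: P = P₀ exp(−z/H).
z/H = 34300/19900 = 1.7236; exp(−1.7236) = 0.17842.
P = 1420 × 0.17842 = 253.36 mb.

P ≈ 253 mb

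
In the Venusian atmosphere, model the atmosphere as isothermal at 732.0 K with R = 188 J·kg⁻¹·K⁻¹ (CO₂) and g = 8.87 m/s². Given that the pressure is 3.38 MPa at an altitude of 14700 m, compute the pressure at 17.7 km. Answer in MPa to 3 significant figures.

P ≈ 2.79 MPa

Scale height: H = RT/g = 188 × 732.0 / 8.87 = 15515 m.
Between two levels, P₂ = P₁ exp(−Δz/H) with Δz = z₂ − z₁.
Δz = 17700 − 14700 = 3000.0 m; Δz/H = 3000.0/15515 = 0.19336.
P₂ = 3.38 × exp(−0.19336) = 3.38 × 0.82419 = 2.7858 MPa.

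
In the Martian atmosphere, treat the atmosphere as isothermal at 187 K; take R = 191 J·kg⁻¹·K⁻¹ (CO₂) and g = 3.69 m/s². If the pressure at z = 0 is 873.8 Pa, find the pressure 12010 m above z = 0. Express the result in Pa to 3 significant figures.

Scale height: H = RT/g = 191 × 187 / 3.69 = 9679.4 m.
Barometric formula: P = P₀ exp(−z/H).
z/H = 12010/9679.4 = 1.2408; exp(−1.2408) = 0.28915.
P = 873.8 × 0.28915 = 252.66 Pa.

P ≈ 253 Pa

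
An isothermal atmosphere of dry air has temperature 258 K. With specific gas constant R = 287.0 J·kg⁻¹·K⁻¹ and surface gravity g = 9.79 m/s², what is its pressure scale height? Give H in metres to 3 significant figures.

H ≈ 7560 m

The scale height of an isothermal atmosphere is H = RT/g.
H = 287.0 × 258 / 9.79 = 74046/9.79 = 7563.4 m.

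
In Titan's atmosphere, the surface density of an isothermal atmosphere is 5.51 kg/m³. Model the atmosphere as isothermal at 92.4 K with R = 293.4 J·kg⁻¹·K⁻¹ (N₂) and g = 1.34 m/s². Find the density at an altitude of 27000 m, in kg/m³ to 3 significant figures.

ρ ≈ 1.45 kg/m³

Scale height: H = RT/g = 293.4 × 92.4 / 1.34 = 20231 m.
In an isothermal atmosphere, density decays like pressure: ρ = ρ₀ exp(−z/H).
z/H = 27000/20231 = 1.3346; exp(−1.3346) = 0.26326.
ρ = 5.51 × 0.26326 = 1.4506 kg/m³.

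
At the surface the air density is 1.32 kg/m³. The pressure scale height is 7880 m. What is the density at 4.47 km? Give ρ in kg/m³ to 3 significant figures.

ρ ≈ 0.749 kg/m³

In an isothermal atmosphere, density decays like pressure: ρ = ρ₀ exp(−z/H).
z/H = 4470.0/7880.0 = 0.56726; exp(−0.56726) = 0.56708.
ρ = 1.32 × 0.56708 = 0.74855 kg/m³.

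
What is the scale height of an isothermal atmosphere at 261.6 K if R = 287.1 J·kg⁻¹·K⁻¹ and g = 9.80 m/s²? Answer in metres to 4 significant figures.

The scale height of an isothermal atmosphere is H = RT/g.
H = 287.1 × 261.6 / 9.80 = 75105/9.80 = 7663.8 m.

H ≈ 7664 m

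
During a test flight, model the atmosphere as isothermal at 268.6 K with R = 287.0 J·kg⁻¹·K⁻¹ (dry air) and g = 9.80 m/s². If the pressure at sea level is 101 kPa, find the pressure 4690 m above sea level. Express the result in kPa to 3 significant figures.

Scale height: H = RT/g = 287.0 × 268.6 / 9.80 = 7866.1 m.
Barometric formula: P = P₀ exp(−z/H).
z/H = 4690.0/7866.1 = 0.59623; exp(−0.59623) = 0.55088.
P = 101 × 0.55088 = 55.639 kPa.

P ≈ 55.6 kPa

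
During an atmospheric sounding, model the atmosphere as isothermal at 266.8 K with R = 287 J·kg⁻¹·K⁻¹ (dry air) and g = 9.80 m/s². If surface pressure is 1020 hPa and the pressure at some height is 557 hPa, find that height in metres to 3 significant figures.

Scale height: H = RT/g = 287 × 266.8 / 9.80 = 7813.4 m.
Invert the barometric formula: z = H ln(P₀/P).
P₀/P = 1020/557 = 1.8312; ln(1.8312) = 0.60497.
z = 7813.4 × 0.60497 = 4726.9 m.

z ≈ 4730 m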